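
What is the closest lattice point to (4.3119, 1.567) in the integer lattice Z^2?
(4, 2)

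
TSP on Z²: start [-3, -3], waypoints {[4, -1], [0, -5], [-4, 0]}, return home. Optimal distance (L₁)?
26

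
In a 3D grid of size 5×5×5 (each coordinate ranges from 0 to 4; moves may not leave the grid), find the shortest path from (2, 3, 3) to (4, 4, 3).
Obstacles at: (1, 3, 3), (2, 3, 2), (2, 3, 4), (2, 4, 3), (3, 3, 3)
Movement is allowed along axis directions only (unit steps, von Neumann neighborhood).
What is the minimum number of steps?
5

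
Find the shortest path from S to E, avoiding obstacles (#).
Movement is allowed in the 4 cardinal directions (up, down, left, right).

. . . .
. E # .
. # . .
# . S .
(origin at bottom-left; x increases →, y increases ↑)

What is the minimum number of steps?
7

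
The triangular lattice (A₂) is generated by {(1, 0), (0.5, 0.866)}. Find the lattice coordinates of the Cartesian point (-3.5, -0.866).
-3b₁ - b₂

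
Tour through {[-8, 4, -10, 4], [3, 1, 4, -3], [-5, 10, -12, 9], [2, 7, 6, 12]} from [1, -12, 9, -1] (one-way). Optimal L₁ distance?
93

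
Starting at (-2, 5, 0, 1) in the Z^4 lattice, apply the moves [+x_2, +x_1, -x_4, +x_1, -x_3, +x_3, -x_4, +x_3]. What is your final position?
(0, 6, 1, -1)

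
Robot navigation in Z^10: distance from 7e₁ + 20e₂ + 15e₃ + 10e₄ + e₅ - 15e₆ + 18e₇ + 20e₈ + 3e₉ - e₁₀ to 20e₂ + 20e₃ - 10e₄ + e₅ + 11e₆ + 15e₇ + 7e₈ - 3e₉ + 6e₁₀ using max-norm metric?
26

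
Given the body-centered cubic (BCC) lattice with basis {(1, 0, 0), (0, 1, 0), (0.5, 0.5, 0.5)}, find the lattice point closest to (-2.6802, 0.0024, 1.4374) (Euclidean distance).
(-2.5, 0.5, 1.5)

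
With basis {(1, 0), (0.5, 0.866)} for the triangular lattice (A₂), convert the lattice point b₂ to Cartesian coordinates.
(0.5, 0.866)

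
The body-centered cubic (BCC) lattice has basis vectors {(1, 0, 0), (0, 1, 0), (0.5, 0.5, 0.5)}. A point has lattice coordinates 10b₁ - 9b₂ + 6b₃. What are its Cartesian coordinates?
(13, -6, 3)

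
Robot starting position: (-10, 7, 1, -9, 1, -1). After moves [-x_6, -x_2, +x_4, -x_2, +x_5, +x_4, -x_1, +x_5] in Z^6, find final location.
(-11, 5, 1, -7, 3, -2)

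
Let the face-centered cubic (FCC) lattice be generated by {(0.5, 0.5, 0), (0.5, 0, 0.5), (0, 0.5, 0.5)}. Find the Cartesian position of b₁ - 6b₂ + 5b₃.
(-2.5, 3, -0.5)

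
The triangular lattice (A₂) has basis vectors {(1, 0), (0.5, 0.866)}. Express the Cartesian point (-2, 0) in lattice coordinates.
-2b₁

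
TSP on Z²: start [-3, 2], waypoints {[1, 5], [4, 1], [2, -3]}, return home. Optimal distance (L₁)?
30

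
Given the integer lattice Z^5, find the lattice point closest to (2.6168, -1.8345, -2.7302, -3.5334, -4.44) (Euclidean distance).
(3, -2, -3, -4, -4)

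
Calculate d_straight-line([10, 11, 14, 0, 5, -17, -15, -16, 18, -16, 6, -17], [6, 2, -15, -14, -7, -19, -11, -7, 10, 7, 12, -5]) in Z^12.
46.3897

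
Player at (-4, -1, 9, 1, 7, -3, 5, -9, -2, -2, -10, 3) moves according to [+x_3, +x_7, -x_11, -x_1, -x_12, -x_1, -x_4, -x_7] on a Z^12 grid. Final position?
(-6, -1, 10, 0, 7, -3, 5, -9, -2, -2, -11, 2)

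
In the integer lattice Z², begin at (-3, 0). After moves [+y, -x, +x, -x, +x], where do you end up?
(-3, 1)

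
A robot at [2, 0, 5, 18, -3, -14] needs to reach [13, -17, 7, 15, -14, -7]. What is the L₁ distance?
51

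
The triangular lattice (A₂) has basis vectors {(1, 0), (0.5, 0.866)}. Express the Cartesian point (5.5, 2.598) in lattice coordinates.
4b₁ + 3b₂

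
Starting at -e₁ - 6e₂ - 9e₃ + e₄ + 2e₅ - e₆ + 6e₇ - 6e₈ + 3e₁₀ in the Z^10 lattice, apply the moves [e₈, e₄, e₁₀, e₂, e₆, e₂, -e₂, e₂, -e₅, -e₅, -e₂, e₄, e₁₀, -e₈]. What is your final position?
(-1, -5, -9, 3, 0, 0, 6, -6, 0, 5)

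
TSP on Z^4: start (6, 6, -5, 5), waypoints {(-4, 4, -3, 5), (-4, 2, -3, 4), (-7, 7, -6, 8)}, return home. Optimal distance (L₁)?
50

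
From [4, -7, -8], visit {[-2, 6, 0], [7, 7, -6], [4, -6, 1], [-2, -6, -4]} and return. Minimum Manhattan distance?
72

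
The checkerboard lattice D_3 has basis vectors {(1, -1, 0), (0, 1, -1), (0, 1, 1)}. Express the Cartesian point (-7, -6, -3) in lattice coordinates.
-7b₁ - 5b₂ - 8b₃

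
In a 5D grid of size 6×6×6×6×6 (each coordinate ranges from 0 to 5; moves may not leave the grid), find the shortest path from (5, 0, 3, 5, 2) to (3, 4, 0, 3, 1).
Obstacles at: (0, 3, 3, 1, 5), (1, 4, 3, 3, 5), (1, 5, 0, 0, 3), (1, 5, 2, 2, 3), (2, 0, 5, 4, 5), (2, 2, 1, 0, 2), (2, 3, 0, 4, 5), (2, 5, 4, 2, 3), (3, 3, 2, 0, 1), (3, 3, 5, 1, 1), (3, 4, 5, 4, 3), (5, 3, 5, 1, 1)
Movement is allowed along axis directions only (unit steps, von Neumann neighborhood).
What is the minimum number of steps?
12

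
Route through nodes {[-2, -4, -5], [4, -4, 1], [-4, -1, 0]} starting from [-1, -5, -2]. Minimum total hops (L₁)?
27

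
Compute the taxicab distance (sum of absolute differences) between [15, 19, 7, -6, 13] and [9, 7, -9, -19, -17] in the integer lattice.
77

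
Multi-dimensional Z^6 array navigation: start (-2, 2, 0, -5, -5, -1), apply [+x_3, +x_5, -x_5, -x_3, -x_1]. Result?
(-3, 2, 0, -5, -5, -1)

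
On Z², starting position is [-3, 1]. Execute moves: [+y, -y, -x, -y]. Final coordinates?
(-4, 0)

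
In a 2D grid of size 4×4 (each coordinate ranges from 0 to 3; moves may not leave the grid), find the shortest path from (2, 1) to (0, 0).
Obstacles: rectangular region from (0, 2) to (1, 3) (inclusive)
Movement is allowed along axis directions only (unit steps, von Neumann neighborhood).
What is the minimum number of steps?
3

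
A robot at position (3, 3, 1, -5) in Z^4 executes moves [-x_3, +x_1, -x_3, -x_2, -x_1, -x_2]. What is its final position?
(3, 1, -1, -5)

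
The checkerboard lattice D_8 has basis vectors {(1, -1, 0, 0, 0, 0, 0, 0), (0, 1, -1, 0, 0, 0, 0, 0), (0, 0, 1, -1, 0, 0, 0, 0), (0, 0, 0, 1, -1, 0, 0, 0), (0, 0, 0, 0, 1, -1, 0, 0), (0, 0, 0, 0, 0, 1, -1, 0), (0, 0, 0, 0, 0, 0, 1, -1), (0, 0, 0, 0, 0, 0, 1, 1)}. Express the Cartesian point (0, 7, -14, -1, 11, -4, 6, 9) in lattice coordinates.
7b₂ - 7b₃ - 8b₄ + 3b₅ - b₆ - 2b₇ + 7b₈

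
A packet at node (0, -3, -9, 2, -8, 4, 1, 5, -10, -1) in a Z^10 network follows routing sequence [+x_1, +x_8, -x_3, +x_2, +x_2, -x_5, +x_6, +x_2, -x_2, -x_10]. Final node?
(1, -1, -10, 2, -9, 5, 1, 6, -10, -2)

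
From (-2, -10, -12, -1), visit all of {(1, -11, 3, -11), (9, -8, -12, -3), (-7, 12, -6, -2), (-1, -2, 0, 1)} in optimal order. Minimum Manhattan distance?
104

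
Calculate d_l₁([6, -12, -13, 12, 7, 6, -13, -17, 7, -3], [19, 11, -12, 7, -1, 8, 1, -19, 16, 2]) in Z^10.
82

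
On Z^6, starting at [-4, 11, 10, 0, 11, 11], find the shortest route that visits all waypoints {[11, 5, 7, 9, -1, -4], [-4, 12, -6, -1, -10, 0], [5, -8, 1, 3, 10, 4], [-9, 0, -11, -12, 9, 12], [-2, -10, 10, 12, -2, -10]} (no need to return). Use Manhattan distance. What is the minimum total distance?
260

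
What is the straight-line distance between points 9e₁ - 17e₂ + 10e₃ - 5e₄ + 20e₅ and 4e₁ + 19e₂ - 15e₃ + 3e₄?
49.0918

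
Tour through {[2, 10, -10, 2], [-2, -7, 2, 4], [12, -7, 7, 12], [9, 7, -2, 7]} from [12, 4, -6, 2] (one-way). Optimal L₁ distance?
100
(one optimal route: (12, 4, -6, 2) → (9, 7, -2, 7) → (2, 10, -10, 2) → (-2, -7, 2, 4) → (12, -7, 7, 12))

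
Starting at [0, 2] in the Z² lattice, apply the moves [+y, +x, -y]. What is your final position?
(1, 2)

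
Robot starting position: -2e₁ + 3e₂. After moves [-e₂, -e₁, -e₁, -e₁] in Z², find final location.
(-5, 2)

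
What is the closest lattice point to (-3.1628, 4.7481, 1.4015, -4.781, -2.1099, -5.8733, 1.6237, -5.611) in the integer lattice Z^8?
(-3, 5, 1, -5, -2, -6, 2, -6)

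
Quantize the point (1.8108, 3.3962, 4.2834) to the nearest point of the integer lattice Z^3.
(2, 3, 4)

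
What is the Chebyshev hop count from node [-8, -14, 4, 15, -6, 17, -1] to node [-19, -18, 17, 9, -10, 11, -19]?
18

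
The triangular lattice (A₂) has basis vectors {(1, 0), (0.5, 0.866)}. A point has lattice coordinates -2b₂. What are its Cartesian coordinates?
(-1, -1.732)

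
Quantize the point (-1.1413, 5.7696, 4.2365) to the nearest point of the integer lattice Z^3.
(-1, 6, 4)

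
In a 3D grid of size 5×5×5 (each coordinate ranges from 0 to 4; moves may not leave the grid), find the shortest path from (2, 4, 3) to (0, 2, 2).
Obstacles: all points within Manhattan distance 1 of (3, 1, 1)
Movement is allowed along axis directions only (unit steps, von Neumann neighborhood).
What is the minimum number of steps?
5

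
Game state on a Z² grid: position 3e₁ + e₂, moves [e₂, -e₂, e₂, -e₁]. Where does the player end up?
(2, 2)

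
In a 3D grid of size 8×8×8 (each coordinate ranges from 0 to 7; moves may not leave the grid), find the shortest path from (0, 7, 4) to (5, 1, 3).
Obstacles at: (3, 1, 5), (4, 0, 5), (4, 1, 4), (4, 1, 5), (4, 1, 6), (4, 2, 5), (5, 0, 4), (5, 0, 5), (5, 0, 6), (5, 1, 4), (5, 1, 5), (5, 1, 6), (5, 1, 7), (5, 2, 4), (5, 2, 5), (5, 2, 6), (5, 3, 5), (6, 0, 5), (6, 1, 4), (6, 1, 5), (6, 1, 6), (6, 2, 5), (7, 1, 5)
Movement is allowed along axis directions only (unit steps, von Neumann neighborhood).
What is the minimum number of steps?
12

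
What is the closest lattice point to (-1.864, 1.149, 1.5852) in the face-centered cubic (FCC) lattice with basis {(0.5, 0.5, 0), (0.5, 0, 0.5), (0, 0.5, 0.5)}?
(-2, 1.5, 1.5)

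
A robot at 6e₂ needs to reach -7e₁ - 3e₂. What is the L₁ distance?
16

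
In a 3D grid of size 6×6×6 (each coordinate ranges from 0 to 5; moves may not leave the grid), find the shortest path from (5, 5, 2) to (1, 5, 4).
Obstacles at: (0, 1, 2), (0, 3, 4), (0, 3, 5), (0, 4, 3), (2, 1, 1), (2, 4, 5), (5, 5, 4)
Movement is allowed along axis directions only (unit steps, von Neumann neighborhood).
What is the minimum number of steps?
6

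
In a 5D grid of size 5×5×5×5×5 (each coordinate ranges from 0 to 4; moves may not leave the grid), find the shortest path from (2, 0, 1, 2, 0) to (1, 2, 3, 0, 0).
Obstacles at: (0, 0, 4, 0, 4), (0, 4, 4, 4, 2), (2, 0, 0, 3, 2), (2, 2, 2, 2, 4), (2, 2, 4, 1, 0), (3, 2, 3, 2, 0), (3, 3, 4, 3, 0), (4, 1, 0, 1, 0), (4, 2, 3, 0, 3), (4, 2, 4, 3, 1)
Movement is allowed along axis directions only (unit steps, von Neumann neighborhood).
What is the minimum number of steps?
7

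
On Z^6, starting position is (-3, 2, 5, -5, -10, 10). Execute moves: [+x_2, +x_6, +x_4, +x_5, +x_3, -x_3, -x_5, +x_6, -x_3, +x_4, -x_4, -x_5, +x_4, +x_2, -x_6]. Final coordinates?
(-3, 4, 4, -3, -11, 11)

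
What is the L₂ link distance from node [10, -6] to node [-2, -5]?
12.0416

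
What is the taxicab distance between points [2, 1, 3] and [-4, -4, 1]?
13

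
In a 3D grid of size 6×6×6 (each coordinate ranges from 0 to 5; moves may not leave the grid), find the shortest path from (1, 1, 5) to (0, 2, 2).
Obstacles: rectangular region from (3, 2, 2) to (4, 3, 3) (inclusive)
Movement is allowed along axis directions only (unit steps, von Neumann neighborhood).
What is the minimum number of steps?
5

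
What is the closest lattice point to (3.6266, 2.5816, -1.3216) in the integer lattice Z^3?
(4, 3, -1)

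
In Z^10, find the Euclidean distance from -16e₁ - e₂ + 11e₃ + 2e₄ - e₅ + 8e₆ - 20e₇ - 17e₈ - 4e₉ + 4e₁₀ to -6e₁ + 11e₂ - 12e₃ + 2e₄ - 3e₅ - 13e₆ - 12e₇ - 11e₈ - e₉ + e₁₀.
36.5513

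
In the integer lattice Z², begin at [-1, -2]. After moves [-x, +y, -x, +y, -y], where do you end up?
(-3, -1)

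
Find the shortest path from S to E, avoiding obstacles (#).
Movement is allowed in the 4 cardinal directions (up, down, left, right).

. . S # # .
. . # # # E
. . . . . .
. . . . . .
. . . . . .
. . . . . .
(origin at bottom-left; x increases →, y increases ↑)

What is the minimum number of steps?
8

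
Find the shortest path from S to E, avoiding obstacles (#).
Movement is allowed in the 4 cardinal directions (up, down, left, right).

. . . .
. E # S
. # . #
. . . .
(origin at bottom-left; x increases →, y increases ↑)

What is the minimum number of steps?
4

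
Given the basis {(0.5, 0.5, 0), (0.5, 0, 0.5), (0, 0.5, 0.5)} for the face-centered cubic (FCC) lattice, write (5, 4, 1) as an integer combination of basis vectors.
8b₁ + 2b₂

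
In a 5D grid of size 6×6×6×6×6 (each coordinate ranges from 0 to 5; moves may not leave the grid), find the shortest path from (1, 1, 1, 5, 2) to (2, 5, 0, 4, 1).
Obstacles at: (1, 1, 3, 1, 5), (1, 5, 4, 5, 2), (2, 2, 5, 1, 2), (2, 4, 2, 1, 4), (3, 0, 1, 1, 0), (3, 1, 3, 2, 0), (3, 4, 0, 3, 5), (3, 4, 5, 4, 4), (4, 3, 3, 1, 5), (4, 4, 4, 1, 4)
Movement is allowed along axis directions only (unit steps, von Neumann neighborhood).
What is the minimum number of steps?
8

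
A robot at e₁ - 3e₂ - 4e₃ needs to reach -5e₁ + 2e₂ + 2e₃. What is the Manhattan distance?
17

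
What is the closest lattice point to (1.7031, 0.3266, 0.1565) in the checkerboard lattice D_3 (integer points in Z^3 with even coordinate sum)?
(2, 0, 0)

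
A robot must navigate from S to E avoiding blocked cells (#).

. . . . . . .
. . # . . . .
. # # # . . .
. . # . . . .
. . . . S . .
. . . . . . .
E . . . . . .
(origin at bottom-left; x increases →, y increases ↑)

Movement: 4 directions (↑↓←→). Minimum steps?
6
(one shortest path: (4, 2) → (3, 2) → (2, 2) → (1, 2) → (0, 2) → (0, 1) → (0, 0))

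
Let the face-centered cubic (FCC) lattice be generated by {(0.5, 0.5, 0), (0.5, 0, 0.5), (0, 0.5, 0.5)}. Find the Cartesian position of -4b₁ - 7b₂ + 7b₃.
(-5.5, 1.5, 0)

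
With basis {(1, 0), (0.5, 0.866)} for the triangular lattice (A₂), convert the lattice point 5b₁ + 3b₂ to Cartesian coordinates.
(6.5, 2.598)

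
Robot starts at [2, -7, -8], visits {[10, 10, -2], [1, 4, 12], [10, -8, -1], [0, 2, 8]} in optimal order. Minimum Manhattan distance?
70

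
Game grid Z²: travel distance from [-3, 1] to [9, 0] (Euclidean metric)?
12.0416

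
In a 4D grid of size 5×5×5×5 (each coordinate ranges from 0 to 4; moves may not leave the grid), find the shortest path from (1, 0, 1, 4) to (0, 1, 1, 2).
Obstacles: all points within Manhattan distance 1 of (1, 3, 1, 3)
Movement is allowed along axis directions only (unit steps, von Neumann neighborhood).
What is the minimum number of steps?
4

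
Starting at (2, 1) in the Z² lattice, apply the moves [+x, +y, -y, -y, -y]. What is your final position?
(3, -1)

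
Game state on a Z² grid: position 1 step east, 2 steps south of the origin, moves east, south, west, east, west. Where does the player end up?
(1, -3)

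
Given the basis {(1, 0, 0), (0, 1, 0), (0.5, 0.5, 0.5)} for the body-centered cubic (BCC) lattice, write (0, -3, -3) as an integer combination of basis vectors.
3b₁ - 6b₃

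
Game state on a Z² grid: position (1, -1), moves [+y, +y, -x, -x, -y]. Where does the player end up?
(-1, 0)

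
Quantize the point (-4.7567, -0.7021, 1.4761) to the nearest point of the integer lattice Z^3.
(-5, -1, 1)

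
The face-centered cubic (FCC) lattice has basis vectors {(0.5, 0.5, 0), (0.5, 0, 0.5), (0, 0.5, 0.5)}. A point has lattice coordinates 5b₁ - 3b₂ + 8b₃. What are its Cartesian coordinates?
(1, 6.5, 2.5)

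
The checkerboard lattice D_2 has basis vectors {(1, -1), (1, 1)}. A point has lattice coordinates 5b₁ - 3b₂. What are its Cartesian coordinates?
(2, -8)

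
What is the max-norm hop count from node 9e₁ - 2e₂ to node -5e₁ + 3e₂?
14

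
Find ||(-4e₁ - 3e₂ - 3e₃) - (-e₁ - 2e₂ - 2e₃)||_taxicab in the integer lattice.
5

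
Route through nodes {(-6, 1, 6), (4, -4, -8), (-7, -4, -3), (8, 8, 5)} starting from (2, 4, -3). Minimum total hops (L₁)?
68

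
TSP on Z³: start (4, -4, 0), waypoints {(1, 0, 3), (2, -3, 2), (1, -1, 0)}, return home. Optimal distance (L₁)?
20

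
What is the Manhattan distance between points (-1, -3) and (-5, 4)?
11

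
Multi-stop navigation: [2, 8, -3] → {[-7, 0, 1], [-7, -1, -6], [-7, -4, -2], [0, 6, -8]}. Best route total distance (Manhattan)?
39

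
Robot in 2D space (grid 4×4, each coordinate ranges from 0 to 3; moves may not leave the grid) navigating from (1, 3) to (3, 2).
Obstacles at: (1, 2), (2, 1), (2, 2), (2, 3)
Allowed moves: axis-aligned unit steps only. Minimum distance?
9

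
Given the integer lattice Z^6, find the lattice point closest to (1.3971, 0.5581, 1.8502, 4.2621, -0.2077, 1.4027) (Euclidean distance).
(1, 1, 2, 4, 0, 1)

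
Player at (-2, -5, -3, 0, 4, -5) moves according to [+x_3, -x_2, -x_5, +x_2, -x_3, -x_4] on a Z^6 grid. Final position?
(-2, -5, -3, -1, 3, -5)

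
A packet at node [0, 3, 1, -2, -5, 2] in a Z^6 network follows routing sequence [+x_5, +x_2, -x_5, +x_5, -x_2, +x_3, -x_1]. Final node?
(-1, 3, 2, -2, -4, 2)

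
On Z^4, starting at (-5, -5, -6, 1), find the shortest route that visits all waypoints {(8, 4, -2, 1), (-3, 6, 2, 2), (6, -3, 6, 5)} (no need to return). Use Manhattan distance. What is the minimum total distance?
61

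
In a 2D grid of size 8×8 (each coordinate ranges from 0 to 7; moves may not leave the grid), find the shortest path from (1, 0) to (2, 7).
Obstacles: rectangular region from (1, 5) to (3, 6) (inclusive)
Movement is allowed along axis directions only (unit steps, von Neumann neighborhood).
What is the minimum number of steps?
10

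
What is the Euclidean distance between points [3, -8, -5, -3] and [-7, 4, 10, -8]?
22.2261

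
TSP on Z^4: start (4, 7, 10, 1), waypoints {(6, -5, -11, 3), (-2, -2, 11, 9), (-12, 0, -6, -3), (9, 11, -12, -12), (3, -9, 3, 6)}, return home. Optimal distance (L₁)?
196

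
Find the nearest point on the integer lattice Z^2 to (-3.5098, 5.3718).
(-4, 5)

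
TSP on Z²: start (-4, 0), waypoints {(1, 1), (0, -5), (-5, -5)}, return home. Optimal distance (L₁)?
24
(one optimal route: (-4, 0) → (1, 1) → (0, -5) → (-5, -5) → (-4, 0))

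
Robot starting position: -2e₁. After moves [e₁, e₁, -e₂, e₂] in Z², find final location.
(0, 0)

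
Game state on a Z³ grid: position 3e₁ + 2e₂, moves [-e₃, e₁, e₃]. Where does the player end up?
(4, 2, 0)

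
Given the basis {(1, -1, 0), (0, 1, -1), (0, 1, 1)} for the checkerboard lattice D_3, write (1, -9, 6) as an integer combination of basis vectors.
b₁ - 7b₂ - b₃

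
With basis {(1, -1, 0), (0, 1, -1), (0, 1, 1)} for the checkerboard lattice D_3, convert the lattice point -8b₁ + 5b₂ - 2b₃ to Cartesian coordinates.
(-8, 11, -7)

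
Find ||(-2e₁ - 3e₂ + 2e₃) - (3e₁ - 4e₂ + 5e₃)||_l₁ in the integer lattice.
9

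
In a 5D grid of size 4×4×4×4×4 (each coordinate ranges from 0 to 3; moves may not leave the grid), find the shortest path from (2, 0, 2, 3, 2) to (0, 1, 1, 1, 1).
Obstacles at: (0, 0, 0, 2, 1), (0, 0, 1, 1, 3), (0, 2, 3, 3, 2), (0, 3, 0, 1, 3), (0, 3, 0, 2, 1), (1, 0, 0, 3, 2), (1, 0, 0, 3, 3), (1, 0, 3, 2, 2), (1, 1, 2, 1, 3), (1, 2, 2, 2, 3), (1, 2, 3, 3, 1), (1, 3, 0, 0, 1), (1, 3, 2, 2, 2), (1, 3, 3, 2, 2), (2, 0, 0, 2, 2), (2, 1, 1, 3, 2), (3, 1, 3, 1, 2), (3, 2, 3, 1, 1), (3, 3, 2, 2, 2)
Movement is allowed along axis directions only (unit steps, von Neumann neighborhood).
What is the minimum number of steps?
7
(one shortest path: (2, 0, 2, 3, 2) → (1, 0, 2, 3, 2) → (0, 0, 2, 3, 2) → (0, 1, 2, 3, 2) → (0, 1, 1, 3, 2) → (0, 1, 1, 2, 2) → (0, 1, 1, 1, 2) → (0, 1, 1, 1, 1))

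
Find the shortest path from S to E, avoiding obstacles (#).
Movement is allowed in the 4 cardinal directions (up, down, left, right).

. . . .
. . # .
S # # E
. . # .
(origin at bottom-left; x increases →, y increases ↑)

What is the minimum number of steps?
7
(one shortest path: (0, 1) → (0, 2) → (1, 2) → (1, 3) → (2, 3) → (3, 3) → (3, 2) → (3, 1))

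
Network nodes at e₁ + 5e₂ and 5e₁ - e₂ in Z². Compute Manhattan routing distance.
10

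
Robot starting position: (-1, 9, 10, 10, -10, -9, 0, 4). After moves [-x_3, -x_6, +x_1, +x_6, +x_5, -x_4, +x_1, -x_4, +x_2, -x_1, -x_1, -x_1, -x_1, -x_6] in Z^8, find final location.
(-3, 10, 9, 8, -9, -10, 0, 4)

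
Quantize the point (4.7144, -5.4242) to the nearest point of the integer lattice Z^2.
(5, -5)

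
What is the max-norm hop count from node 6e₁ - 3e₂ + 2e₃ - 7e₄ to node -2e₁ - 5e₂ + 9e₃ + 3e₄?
10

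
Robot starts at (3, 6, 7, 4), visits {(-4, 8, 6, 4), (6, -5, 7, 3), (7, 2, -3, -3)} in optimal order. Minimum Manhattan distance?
59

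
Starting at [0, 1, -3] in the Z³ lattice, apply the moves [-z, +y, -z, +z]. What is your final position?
(0, 2, -4)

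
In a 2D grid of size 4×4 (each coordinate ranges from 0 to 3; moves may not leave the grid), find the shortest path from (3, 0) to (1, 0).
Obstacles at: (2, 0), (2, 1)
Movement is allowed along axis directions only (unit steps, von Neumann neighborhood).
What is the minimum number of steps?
6
(one shortest path: (3, 0) → (3, 1) → (3, 2) → (2, 2) → (1, 2) → (1, 1) → (1, 0))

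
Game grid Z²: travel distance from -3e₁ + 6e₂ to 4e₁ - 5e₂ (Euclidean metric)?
13.0384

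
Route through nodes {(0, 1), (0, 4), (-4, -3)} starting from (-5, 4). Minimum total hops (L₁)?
16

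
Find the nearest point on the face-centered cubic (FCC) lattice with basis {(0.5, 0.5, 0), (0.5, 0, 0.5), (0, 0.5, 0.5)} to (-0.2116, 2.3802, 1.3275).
(0, 2.5, 1.5)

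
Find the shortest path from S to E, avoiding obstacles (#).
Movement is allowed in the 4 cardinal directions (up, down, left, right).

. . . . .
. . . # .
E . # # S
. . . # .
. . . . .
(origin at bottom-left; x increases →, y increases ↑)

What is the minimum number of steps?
8
(one shortest path: (4, 2) → (4, 1) → (4, 0) → (3, 0) → (2, 0) → (1, 0) → (0, 0) → (0, 1) → (0, 2))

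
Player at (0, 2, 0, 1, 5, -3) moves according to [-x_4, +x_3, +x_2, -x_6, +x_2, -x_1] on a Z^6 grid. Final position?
(-1, 4, 1, 0, 5, -4)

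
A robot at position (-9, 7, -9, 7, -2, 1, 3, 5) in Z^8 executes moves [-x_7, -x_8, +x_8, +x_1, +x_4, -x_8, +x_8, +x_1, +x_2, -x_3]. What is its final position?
(-7, 8, -10, 8, -2, 1, 2, 5)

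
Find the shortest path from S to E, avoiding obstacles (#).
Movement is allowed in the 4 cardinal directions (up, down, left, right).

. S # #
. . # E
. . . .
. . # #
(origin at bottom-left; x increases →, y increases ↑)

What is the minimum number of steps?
5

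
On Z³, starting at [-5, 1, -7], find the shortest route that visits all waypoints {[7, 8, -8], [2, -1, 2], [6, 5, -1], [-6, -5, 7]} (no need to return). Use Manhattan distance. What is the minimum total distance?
61
(one optimal route: (-5, 1, -7) → (7, 8, -8) → (6, 5, -1) → (2, -1, 2) → (-6, -5, 7))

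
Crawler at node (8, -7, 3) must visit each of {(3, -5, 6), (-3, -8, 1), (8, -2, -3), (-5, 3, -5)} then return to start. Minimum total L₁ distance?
74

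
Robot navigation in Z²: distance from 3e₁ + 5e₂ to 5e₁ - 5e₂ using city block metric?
12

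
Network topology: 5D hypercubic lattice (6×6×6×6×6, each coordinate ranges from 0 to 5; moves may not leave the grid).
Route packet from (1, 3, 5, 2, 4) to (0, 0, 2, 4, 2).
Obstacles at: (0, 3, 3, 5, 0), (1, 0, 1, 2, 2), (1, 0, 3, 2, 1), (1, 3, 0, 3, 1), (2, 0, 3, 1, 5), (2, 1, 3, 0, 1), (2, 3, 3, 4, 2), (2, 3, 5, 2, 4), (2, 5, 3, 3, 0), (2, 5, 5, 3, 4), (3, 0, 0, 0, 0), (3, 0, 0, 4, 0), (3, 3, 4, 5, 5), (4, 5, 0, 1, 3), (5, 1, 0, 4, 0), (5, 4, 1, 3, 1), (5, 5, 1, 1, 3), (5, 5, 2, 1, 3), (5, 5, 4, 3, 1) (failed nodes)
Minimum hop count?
11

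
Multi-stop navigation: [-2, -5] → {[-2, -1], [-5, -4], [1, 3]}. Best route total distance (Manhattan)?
17
(one optimal route: (-2, -5) → (-5, -4) → (-2, -1) → (1, 3))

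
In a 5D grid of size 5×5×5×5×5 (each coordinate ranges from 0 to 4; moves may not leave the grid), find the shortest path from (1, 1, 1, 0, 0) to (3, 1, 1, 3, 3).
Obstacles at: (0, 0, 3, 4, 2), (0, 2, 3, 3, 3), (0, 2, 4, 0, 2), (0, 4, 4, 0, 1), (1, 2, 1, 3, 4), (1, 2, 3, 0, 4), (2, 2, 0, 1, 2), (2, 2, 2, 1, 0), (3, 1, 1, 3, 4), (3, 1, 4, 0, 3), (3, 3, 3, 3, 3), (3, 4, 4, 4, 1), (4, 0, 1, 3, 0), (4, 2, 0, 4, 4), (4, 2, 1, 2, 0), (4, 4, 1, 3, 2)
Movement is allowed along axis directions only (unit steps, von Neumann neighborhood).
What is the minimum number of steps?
8
(one shortest path: (1, 1, 1, 0, 0) → (2, 1, 1, 0, 0) → (3, 1, 1, 0, 0) → (3, 1, 1, 1, 0) → (3, 1, 1, 2, 0) → (3, 1, 1, 3, 0) → (3, 1, 1, 3, 1) → (3, 1, 1, 3, 2) → (3, 1, 1, 3, 3))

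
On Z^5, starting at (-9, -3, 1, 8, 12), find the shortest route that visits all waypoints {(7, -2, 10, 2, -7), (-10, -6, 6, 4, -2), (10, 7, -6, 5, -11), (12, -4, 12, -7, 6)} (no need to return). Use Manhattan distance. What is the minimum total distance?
142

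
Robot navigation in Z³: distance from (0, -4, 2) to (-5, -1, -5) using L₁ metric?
15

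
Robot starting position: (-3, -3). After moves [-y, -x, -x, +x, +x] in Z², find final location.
(-3, -4)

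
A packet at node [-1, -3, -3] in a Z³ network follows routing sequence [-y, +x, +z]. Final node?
(0, -4, -2)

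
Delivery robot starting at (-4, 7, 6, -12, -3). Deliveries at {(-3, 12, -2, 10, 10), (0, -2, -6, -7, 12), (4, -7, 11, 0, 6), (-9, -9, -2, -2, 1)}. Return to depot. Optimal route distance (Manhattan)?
206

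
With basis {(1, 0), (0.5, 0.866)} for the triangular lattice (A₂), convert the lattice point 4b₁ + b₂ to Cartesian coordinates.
(4.5, 0.866)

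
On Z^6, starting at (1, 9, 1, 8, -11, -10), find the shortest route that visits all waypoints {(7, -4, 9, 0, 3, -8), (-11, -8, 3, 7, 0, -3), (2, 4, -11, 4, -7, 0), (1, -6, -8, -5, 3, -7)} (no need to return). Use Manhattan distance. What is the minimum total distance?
150
(one optimal route: (1, 9, 1, 8, -11, -10) → (2, 4, -11, 4, -7, 0) → (1, -6, -8, -5, 3, -7) → (7, -4, 9, 0, 3, -8) → (-11, -8, 3, 7, 0, -3))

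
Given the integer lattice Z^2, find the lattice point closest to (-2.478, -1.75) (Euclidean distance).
(-2, -2)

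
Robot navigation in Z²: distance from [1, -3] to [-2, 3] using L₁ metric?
9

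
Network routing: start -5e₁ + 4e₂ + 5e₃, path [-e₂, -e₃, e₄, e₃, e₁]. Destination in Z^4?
(-4, 3, 5, 1)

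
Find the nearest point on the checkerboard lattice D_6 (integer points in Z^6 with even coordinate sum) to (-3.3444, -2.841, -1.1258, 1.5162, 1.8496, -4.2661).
(-3, -3, -1, 1, 2, -4)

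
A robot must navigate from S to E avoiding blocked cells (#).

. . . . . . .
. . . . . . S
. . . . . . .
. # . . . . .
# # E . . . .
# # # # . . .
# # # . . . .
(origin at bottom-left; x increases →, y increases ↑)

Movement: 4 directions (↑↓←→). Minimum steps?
7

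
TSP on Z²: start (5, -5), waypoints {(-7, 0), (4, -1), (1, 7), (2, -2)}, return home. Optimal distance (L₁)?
48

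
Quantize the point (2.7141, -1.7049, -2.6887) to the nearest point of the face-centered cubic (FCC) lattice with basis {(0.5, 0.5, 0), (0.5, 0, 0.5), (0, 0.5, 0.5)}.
(3, -1.5, -2.5)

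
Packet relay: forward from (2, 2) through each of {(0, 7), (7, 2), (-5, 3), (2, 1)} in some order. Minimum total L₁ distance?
28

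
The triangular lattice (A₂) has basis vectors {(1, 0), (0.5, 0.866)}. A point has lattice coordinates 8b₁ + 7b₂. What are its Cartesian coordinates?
(11.5, 6.062)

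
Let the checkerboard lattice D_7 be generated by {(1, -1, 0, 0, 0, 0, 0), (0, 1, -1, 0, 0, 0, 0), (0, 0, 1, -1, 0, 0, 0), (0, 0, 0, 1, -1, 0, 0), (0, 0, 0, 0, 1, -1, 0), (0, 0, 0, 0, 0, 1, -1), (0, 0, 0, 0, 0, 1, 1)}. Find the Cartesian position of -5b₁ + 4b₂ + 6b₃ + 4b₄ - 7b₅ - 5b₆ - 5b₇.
(-5, 9, 2, -2, -11, -3, 0)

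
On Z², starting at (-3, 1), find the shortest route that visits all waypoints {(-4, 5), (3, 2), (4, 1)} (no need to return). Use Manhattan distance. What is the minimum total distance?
17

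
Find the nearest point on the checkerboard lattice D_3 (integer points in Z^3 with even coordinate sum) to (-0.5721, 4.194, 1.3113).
(-1, 4, 1)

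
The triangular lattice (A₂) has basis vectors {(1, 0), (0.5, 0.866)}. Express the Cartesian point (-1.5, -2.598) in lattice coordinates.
-3b₂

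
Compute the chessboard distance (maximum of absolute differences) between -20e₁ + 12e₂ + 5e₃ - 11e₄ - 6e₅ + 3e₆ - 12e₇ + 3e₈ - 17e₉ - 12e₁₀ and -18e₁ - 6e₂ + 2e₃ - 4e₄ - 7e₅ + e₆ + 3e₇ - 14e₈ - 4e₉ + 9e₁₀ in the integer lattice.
21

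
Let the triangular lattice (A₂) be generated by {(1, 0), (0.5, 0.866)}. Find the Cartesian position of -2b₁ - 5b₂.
(-4.5, -4.33)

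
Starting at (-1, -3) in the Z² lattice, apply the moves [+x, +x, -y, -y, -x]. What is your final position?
(0, -5)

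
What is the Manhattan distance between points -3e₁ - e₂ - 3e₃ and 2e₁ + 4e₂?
13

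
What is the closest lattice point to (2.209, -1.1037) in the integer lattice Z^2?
(2, -1)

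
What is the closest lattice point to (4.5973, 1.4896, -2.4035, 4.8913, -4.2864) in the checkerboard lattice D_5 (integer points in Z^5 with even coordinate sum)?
(5, 2, -2, 5, -4)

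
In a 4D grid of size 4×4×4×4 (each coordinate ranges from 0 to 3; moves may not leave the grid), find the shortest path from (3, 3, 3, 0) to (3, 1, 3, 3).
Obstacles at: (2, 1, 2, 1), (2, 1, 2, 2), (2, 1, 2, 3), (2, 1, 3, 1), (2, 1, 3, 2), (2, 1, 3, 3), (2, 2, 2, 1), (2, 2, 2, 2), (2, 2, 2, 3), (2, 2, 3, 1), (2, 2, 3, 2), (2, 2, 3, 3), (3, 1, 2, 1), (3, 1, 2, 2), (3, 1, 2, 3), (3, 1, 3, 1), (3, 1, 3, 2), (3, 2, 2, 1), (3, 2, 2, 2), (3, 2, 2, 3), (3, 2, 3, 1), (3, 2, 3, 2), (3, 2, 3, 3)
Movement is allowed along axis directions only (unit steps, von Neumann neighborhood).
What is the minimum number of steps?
7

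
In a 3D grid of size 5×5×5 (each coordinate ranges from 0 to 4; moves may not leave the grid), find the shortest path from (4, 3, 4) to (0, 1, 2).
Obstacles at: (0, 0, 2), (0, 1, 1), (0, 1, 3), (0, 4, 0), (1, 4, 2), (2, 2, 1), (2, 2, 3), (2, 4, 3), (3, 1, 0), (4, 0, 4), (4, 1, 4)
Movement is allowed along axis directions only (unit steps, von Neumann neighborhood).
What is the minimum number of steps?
8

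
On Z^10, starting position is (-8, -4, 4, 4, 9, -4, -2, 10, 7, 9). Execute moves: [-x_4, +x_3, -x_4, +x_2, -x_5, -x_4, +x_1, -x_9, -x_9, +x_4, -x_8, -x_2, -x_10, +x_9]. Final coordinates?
(-7, -4, 5, 2, 8, -4, -2, 9, 6, 8)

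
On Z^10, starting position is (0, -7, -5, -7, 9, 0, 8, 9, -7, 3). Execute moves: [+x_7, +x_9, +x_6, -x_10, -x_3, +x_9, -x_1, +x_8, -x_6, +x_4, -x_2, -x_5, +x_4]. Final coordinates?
(-1, -8, -6, -5, 8, 0, 9, 10, -5, 2)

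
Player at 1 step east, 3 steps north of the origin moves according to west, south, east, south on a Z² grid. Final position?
(1, 1)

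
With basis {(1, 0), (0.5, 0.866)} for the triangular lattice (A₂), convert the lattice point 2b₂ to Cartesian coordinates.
(1, 1.732)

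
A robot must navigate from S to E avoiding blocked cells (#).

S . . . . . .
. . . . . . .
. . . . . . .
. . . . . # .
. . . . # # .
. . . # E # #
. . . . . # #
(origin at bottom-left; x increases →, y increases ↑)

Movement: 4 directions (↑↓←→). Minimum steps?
11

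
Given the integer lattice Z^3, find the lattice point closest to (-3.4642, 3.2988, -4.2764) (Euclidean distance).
(-3, 3, -4)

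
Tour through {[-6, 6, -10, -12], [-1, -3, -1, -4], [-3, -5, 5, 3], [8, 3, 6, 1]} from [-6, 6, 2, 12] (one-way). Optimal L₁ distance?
102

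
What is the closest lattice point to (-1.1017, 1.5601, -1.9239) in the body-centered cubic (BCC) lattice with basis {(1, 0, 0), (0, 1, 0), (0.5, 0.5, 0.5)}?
(-1, 2, -2)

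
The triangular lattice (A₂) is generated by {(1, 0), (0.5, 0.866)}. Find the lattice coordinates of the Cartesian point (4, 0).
4b₁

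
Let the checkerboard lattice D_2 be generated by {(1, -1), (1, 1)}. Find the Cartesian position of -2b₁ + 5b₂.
(3, 7)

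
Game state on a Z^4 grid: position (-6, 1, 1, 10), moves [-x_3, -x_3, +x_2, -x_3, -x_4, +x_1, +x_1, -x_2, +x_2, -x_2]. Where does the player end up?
(-4, 1, -2, 9)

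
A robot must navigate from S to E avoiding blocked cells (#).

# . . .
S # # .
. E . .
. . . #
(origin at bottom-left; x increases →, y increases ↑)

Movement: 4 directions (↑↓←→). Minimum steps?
2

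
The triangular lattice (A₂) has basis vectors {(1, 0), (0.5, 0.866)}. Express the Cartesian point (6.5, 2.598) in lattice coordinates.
5b₁ + 3b₂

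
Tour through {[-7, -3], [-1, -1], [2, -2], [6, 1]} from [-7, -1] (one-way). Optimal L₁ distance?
21
(one optimal route: (-7, -1) → (-7, -3) → (-1, -1) → (2, -2) → (6, 1))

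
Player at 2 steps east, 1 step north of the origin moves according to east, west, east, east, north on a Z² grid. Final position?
(4, 2)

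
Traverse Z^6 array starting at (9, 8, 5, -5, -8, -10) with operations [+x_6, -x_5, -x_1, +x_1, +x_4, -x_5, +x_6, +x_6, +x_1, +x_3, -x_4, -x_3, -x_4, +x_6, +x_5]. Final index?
(10, 8, 5, -6, -9, -6)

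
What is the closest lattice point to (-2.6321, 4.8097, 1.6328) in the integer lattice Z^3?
(-3, 5, 2)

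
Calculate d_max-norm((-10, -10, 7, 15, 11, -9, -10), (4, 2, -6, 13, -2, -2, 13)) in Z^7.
23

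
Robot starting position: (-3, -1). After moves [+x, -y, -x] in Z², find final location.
(-3, -2)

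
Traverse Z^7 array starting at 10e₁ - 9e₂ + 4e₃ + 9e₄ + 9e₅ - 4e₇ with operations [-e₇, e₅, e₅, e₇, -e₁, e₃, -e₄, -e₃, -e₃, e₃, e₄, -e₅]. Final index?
(9, -9, 4, 9, 10, 0, -4)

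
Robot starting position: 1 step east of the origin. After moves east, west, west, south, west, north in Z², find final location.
(-1, 0)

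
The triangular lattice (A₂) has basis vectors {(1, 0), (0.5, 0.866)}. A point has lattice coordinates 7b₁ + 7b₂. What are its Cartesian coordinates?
(10.5, 6.062)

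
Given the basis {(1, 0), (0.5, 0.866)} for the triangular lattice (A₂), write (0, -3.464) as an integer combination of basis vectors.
2b₁ - 4b₂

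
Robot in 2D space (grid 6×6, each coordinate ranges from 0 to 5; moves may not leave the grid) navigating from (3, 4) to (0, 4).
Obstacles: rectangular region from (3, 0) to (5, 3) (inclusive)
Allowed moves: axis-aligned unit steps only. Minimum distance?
3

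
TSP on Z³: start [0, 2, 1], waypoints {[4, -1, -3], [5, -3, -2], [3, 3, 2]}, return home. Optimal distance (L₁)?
32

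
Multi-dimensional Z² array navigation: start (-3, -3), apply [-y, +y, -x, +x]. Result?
(-3, -3)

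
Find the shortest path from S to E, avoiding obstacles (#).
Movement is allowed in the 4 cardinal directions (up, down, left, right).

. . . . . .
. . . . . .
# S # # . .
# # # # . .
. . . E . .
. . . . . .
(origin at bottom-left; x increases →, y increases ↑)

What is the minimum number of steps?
8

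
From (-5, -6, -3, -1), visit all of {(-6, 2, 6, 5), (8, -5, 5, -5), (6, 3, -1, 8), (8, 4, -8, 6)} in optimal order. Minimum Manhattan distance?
92
(one optimal route: (-5, -6, -3, -1) → (-6, 2, 6, 5) → (6, 3, -1, 8) → (8, 4, -8, 6) → (8, -5, 5, -5))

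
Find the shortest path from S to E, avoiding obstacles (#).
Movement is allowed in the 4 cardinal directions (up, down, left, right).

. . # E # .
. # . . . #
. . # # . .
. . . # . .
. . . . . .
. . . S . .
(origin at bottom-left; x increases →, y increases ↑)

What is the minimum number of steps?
7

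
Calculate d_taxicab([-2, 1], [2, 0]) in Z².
5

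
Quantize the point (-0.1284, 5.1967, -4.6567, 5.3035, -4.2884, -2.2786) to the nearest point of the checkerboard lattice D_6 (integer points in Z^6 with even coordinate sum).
(0, 5, -4, 5, -4, -2)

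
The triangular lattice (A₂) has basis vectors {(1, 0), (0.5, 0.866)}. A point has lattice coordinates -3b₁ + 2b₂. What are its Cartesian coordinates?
(-2, 1.732)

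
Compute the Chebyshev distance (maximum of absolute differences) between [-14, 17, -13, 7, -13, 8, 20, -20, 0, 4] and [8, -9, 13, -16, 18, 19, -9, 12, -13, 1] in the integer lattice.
32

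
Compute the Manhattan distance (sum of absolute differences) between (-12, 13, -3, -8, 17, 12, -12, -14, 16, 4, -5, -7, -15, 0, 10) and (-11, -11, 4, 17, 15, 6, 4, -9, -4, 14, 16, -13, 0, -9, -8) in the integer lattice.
185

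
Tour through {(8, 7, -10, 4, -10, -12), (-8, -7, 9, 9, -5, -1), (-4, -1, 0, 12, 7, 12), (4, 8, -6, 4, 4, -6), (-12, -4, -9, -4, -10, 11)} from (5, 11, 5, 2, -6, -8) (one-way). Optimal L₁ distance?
215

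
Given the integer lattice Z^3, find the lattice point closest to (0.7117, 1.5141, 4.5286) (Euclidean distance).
(1, 2, 5)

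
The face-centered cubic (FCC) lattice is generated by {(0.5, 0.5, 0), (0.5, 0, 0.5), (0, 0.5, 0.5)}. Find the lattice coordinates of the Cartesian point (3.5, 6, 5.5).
4b₁ + 3b₂ + 8b₃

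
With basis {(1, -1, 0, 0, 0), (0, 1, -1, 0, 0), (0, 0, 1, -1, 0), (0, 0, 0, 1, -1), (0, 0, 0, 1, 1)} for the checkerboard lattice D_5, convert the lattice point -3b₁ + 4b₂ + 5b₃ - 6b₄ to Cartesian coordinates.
(-3, 7, 1, -11, 6)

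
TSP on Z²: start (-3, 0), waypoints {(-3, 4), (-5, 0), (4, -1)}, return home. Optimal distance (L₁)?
28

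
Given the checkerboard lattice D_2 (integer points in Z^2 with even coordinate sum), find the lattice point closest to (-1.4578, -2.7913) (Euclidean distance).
(-1, -3)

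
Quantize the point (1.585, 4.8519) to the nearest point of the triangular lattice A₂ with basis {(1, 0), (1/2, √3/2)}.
(1.5, 4.33)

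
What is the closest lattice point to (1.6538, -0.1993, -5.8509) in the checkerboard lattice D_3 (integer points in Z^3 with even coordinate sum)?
(2, 0, -6)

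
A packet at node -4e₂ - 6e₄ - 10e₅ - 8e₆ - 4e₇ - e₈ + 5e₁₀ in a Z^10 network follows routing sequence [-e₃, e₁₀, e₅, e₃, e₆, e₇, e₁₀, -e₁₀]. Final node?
(0, -4, 0, -6, -9, -7, -3, -1, 0, 6)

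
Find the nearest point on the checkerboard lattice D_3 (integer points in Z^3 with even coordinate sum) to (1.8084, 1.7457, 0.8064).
(2, 1, 1)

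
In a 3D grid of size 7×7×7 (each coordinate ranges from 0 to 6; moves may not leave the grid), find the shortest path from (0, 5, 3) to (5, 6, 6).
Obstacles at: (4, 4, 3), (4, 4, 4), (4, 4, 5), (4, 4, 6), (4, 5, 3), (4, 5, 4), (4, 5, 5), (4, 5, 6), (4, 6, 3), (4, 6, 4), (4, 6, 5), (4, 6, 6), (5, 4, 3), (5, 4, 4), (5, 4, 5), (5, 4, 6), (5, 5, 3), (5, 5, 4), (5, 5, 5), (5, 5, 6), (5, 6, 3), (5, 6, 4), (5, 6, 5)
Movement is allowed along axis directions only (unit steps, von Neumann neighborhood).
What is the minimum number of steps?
13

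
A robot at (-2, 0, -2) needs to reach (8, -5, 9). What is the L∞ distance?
11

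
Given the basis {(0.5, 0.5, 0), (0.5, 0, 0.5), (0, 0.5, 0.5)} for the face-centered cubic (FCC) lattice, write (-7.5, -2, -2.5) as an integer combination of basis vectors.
-7b₁ - 8b₂ + 3b₃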